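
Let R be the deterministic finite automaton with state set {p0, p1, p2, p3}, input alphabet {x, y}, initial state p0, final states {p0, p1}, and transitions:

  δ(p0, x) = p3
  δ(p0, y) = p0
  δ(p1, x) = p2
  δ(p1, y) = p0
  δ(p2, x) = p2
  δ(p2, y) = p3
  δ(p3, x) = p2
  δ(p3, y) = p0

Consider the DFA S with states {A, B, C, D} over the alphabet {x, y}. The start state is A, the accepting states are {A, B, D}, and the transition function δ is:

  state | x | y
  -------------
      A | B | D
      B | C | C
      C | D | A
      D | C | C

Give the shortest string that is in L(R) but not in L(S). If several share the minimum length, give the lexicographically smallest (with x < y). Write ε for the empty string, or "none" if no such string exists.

xy

The string xy is accepted by R but not by S.
No shorter string lies in the difference, and xy is the lexicographically first length-2 string in L(R) \ L(S).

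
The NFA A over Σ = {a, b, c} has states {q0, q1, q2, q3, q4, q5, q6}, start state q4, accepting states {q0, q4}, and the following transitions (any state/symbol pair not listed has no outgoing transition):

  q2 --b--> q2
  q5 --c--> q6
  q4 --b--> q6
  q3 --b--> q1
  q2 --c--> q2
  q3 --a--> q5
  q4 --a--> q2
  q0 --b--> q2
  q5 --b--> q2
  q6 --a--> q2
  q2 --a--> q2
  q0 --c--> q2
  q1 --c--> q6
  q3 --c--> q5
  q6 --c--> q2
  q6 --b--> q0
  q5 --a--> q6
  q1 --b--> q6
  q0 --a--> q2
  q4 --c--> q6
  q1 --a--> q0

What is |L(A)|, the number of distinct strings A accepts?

3

The useful subgraph on states {q0, q4, q6} is acyclic, so L(A) is finite; the longest accepting path visits 3 useful states, giving maximum string length 2.
Counting accepting paths from q4 by length: 1 of length 0, 2 of length 2. Total 3.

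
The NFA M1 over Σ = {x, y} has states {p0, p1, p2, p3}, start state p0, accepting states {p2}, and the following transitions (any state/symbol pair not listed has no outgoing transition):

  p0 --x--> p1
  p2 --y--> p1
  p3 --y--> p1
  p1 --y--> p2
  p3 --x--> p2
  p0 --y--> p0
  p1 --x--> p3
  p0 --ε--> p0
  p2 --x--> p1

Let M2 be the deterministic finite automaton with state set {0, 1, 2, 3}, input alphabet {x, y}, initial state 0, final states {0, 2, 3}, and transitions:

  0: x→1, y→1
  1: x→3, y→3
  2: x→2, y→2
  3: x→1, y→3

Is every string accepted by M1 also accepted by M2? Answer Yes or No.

The string xxx is in L(M1) but not in L(M2).
So L(M1) ⊄ L(M2).

No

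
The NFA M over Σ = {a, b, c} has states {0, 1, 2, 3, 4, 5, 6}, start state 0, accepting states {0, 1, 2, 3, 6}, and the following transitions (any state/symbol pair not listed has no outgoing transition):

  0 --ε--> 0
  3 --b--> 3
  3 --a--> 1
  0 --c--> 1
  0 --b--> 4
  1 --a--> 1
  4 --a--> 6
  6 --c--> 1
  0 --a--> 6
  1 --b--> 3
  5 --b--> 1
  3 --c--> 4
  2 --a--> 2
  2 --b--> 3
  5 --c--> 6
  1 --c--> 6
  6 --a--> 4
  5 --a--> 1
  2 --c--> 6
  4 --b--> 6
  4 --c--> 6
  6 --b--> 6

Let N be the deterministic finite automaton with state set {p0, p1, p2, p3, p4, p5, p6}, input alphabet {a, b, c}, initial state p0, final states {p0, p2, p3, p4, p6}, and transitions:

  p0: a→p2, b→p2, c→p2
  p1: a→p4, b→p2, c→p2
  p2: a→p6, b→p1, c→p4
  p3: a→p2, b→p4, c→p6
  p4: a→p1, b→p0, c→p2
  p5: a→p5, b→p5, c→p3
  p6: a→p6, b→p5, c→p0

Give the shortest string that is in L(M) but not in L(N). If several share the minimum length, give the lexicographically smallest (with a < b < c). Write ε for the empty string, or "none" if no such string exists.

The string ab is accepted by M but not by N.
No shorter string lies in the difference, and ab is the lexicographically first length-2 string in L(M) \ L(N).

ab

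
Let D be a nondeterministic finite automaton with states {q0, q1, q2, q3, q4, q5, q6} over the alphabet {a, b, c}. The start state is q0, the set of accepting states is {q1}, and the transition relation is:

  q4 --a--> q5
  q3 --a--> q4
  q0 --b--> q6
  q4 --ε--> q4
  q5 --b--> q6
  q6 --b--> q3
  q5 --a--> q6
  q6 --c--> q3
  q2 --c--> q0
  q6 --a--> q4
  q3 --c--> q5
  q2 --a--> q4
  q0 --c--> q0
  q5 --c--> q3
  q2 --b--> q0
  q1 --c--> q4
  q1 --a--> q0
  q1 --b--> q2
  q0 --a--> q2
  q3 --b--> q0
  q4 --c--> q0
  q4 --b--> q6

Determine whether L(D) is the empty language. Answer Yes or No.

Yes

The states reachable from the start state are {q0, q2, q3, q4, q5, q6}.
None of the accepting states {q1} is reachable, so no string is accepted and L(D) = ∅.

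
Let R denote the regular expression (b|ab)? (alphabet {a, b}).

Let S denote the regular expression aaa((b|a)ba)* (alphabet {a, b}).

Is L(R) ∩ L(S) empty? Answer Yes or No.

Yes

Converting the expression R to a DFA (subset construction, then merging equivalent states) gives the minimal DFA with states {r0, r1, r2, r3}, start state r0, accepting states {r0, r2} and transitions r0: a→r1, b→r2; r1: a→r3, b→r2; r2: a→r3, b→r3; r3: a→r3, b→r3.
Converting the expression S to a DFA (subset construction, then merging equivalent states) gives the minimal DFA with states {s0, s1, s2, s3, s4, s5}, start state s0, accepting states {s4} and transitions s0: a→s1, b→s2; s1: a→s3, b→s2; s2: a→s2, b→s2; s3: a→s4, b→s2; s4: a→s5, b→s5; s5: a→s2, b→s3.
Exploring the product automaton R × S from the start pair (r0, s0), following both machines on each input symbol, reaches 7 state pairs: (r0, s0), (r1, s1), (r2, s2), (r3, s3), (r3, s2), (r3, s4), (r3, s5).
R accepts in {r0, r2} and S accepts in {s4}; no reachable pair has both components accepting, so no string drives both machines to acceptance simultaneously and L(R) ∩ L(S) = ∅.
So no string is accepted by both, and the intersection is empty.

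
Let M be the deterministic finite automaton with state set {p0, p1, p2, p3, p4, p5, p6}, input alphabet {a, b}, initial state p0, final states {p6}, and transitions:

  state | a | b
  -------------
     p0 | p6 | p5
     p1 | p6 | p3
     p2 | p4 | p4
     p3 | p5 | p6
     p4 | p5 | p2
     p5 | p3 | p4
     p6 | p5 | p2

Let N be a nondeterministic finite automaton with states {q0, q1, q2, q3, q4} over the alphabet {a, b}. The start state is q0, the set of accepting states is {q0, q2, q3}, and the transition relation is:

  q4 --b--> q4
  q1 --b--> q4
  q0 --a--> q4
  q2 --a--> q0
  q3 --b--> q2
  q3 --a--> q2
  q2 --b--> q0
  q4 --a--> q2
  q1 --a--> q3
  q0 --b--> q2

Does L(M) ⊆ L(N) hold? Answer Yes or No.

The string a is in L(M) but not in L(N).
So L(M) ⊄ L(N).

No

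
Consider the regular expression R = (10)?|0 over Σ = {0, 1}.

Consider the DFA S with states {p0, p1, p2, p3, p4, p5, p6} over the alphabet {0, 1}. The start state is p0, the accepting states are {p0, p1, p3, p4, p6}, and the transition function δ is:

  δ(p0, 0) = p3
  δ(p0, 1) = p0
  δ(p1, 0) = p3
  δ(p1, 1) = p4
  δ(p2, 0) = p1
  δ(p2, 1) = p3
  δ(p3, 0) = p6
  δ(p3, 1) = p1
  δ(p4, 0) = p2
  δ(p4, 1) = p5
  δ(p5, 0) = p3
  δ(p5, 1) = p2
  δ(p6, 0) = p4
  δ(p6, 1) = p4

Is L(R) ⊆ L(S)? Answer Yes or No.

Converting the expression R to a DFA (subset construction, then merging equivalent states) gives the minimal DFA with states {r0, r1, r2, r3}, start state r0, accepting states {r0, r1} and transitions r0: 0→r1, 1→r2; r1: 0→r3, 1→r3; r2: 0→r1, 1→r3; r3: 0→r3, 1→r3.
Exploring the product automaton R × S from the start pair (r0, p0), following both machines on each input symbol, reaches 10 state pairs: (r0, p0), (r1, p3), (r2, p0), (r3, p6), (r3, p1), (r3, p0), (r3, p4), (r3, p3), (r3, p2), (r3, p5).
R accepts in {r0, r1} and S accepts in {p0, p1, p3, p4, p6}. The reachable pairs whose R-component is accepting are (r0, p0), (r1, p3); in each of them the S-component is accepting too, so the product for L(R) \ L(S) (R-component accepting, S-component rejecting) has no reachable accepting pair and the difference is empty.
Hence every string in L(R) is also in L(S).

Yes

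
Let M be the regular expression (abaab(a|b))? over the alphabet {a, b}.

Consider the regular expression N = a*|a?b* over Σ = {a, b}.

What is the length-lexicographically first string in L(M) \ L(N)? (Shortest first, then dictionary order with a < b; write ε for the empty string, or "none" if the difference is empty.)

abaaba

The string abaaba is accepted by M but not by N.
No shorter string lies in the difference, and abaaba is the lexicographically first length-6 string in L(M) \ L(N).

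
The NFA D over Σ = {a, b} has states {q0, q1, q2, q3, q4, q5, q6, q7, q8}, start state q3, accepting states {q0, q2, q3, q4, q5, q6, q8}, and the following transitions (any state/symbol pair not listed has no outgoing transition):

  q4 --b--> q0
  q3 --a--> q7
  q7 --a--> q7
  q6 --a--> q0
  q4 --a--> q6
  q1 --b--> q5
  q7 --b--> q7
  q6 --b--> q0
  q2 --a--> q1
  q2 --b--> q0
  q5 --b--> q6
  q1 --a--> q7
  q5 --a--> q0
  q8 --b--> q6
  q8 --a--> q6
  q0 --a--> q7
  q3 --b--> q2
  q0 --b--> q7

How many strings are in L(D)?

The useful subgraph on states {q0, q1, q2, q3, q5, q6} is acyclic, so L(D) is finite; the longest accepting path visits 6 useful states, giving maximum string length 5.
Counting accepting paths from q3 by length: 1 of length 0, 1 of length 1, 1 of length 2, 1 of length 3, 2 of length 4, 2 of length 5. Total 8.

8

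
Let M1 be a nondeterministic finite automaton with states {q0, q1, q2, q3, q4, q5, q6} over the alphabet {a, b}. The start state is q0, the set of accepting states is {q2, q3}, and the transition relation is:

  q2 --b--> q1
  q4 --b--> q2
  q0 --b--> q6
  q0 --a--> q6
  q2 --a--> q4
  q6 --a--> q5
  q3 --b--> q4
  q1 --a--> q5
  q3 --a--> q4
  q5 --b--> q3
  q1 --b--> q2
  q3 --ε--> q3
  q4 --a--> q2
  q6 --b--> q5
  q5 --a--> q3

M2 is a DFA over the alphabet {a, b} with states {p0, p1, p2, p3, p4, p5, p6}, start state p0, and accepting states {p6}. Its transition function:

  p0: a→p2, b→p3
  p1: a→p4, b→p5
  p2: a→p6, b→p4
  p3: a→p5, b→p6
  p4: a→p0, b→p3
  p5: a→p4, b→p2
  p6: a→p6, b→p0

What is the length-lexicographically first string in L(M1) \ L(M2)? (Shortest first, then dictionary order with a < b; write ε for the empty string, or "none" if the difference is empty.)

aab

The string aab is accepted by M1 but not by M2.
No shorter string lies in the difference, and aab is the lexicographically first length-3 string in L(M1) \ L(M2).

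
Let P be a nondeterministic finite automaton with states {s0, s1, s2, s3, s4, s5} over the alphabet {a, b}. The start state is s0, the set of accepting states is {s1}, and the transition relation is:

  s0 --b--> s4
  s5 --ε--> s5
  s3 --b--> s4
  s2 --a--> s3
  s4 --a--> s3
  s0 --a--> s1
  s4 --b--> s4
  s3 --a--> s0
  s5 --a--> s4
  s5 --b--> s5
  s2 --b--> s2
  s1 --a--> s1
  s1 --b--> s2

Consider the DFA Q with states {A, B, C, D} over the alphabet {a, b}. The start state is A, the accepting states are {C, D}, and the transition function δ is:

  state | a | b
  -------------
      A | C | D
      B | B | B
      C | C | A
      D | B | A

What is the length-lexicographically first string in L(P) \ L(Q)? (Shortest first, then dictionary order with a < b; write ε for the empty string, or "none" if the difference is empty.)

The string baaa is accepted by P but not by Q.
No shorter string lies in the difference, and baaa is the lexicographically first length-4 string in L(P) \ L(Q).

baaa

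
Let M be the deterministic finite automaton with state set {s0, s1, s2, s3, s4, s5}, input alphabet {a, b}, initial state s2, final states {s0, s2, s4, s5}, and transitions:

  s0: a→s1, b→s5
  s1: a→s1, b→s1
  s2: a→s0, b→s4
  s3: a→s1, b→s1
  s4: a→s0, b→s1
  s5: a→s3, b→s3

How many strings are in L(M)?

The useful subgraph on states {s0, s2, s4, s5} is acyclic, so L(M) is finite; the longest accepting path visits 4 useful states, giving maximum string length 3.
Counting accepting paths from s2 by length: 1 of length 0, 2 of length 1, 2 of length 2, 1 of length 3. Total 6.

6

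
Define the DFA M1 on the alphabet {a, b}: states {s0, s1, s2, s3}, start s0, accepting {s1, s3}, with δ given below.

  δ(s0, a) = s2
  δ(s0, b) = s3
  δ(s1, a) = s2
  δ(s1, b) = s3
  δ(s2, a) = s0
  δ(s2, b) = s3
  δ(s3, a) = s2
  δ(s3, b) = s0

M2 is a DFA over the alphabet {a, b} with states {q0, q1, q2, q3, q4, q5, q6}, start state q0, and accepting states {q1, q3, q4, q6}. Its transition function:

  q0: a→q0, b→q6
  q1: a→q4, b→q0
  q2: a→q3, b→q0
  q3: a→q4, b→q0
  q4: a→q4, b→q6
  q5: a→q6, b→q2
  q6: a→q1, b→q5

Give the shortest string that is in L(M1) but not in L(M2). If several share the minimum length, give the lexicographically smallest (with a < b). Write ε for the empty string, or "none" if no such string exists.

bab

The string bab is accepted by M1 but not by M2.
No shorter string lies in the difference, and bab is the lexicographically first length-3 string in L(M1) \ L(M2).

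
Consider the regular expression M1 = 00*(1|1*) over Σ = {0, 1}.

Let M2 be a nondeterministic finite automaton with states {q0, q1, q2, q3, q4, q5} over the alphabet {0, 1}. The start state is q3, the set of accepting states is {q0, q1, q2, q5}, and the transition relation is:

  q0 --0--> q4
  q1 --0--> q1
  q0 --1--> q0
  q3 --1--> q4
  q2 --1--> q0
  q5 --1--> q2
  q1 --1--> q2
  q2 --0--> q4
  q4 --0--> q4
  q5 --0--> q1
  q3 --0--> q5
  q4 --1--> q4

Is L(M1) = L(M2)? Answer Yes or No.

Converting the expression M1 to a DFA (subset construction, then merging equivalent states) gives the minimal DFA with states {r0, r1, r2, r3}, start state r0, accepting states {r1, r3} and transitions r0: 0→r1, 1→r2; r1: 0→r1, 1→r3; r2: 0→r2, 1→r2; r3: 0→r2, 1→r3.
Exploring the product automaton M1 × M2 from the start pair (r0, q3), following both machines on each input symbol, reaches 6 state pairs: (r0, q3), (r1, q5), (r2, q4), (r1, q1), (r3, q2), (r3, q0).
M1 accepts in {r1, r3} and M2 accepts in {q0, q1, q2, q5}. In every reachable pair the two components are either both accepting — (r1, q5), (r1, q1), (r3, q2), (r3, q0) — or both non-accepting, so no string is accepted by exactly one of the machines: L(M1) \ L(M2) and L(M2) \ L(M1) are both empty.
Hence every string is accepted by M1 iff it is accepted by M2, and the two languages coincide.

Yes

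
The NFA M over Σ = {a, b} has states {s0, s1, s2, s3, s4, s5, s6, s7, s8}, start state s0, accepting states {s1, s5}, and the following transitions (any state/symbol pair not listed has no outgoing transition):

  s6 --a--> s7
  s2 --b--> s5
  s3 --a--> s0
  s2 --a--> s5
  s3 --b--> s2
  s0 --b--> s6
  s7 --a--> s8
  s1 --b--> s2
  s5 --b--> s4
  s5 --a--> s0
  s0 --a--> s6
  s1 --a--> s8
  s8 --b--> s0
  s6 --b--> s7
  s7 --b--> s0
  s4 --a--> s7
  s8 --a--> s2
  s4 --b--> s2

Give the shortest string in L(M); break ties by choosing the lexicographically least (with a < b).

aaaaa

A breadth-first search from s0 reaches an accepting state first via the path s0 → s6 → s7 → s8 → s2 → s5 on input aaaaa.
No string of length < 5 is accepted (BFS exhausts all shorter strings without reaching an accepting state), and aaaaa is the lexicographically least accepting string of length 5.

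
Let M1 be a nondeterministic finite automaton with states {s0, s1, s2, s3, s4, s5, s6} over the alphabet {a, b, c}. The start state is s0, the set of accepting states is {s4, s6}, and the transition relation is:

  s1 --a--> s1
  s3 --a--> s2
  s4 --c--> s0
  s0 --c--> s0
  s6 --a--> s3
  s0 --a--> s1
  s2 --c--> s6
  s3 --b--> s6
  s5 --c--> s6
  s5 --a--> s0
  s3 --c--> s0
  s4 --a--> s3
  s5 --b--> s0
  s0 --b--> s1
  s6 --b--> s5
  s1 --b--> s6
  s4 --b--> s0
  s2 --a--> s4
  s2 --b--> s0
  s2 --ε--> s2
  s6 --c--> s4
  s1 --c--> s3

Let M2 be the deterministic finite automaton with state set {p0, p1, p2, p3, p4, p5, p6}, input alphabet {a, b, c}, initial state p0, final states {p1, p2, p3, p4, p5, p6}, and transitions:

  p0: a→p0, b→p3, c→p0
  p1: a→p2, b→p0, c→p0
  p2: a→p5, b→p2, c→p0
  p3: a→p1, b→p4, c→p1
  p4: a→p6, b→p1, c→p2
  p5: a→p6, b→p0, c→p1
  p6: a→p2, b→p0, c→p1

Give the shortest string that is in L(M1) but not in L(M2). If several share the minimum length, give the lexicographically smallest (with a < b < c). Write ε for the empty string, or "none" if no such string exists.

The string bab is accepted by M1 but not by M2.
No shorter string lies in the difference, and bab is the lexicographically first length-3 string in L(M1) \ L(M2).

bab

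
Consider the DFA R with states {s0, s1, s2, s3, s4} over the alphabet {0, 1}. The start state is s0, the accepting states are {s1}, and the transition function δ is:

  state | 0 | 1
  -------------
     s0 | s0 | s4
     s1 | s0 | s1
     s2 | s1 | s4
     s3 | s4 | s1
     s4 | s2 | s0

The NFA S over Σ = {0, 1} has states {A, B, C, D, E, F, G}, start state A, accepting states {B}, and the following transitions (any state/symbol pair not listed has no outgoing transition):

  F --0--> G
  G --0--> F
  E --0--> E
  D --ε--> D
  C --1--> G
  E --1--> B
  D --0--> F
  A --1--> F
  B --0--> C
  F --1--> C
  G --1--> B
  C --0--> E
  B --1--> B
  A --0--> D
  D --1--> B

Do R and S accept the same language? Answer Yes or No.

No

The string 100 is accepted by R but rejected by S.
So L(R) ≠ L(S).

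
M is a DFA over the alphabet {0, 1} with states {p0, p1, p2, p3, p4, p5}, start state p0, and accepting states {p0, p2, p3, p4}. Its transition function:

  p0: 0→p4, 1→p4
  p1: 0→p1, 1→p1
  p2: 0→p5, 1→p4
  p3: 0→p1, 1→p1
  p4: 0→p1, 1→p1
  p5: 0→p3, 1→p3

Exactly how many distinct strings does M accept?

The useful subgraph on states {p0, p4} is acyclic, so L(M) is finite; the longest accepting path visits 2 useful states, giving maximum string length 1.
Counting accepting paths from p0 by length: 1 of length 0, 2 of length 1. Total 3.

3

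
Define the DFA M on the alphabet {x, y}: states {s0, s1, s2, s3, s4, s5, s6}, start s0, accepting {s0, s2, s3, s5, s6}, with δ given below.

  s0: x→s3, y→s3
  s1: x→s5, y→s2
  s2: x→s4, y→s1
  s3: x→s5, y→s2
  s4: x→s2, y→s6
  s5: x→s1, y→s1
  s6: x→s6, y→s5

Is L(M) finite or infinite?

State s2 is reachable from the start and can reach an accepting state, and it lies on the cycle s2 → s1 → s2.
Traversing that cycle any number of times yields accepted strings of unbounded length, so the language is infinite.

infinite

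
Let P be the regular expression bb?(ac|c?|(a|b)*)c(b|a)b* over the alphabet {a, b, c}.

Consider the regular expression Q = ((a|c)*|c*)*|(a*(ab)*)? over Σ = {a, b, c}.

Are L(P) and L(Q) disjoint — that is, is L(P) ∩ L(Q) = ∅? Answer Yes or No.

Yes

Converting the expression P to a DFA (subset construction, then merging equivalent states) gives the minimal DFA with states {p0, p1, p2, p3, p4, p5, p6, p7, p8}, start state p0, accepting states {p7} and transitions p0: a→p1, b→p2, c→p1; p1: a→p1, b→p1, c→p1; p2: a→p3, b→p4, c→p5; p3: a→p6, b→p6, c→p5; p4: a→p3, b→p6, c→p5; p5: a→p7, b→p7, c→p8; p6: a→p6, b→p6, c→p8; p7: a→p1, b→p7, c→p1; p8: a→p7, b→p7, c→p1.
Converting the expression Q to a DFA (subset construction, then merging equivalent states) gives the minimal DFA with states {q0, q1, q2, q3, q4, q5}, start state q0, accepting states {q0, q1, q3, q4} and transitions q0: a→q1, b→q2, c→q3; q1: a→q1, b→q4, c→q3; q2: a→q2, b→q2, c→q2; q3: a→q3, b→q2, c→q3; q4: a→q5, b→q2, c→q2; q5: a→q2, b→q4, c→q2.
Exploring the product automaton P × Q from the start pair (p0, q0), following both machines on each input symbol, reaches 13 state pairs: (p0, q0), (p1, q1), (p2, q2), (p1, q3), (p1, q4), (p3, q2), (p4, q2), (p5, q2), (p1, q2), (p1, q5), (p6, q2), (p7, q2), (p8, q2).
P accepts in {p7} and Q accepts in {q0, q1, q3, q4}; no reachable pair has both components accepting, so no string drives both machines to acceptance simultaneously and L(P) ∩ L(Q) = ∅.
So no string is accepted by both, and the intersection is empty.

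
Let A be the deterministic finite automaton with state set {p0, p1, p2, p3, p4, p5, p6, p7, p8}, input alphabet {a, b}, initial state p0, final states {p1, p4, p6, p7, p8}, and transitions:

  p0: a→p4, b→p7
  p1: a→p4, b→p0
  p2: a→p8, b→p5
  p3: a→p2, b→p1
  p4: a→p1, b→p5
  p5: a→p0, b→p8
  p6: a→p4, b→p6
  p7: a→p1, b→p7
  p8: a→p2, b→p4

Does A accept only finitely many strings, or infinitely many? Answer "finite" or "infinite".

infinite

State p0 is reachable from the start and can reach an accepting state, and it lies on the cycle p0 → p4 → p1 → p0.
Traversing that cycle any number of times yields accepted strings of unbounded length, so the language is infinite.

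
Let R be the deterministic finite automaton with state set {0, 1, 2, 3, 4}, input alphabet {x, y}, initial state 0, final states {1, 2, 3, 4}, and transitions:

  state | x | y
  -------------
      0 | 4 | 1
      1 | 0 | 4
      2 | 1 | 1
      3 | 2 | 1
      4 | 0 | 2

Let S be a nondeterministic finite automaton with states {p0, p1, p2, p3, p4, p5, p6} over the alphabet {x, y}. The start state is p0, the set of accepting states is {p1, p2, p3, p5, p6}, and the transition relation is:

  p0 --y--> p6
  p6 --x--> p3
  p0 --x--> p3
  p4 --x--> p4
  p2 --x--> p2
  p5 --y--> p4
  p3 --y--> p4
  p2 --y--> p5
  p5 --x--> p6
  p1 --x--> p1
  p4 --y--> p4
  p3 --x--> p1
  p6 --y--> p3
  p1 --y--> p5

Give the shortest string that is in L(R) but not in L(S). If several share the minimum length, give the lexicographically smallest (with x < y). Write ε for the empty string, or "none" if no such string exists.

xy

The string xy is accepted by R but not by S.
No shorter string lies in the difference, and xy is the lexicographically first length-2 string in L(R) \ L(S).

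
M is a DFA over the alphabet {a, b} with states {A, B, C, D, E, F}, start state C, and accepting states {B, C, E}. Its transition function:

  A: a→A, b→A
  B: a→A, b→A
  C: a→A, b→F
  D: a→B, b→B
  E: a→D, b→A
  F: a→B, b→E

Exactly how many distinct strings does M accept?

5

The useful subgraph on states {B, C, D, E, F} is acyclic, so L(M) is finite; the longest accepting path visits 5 useful states, giving maximum string length 4.
Counting accepting paths from C by length: 1 of length 0, 2 of length 2, 2 of length 4. Total 5.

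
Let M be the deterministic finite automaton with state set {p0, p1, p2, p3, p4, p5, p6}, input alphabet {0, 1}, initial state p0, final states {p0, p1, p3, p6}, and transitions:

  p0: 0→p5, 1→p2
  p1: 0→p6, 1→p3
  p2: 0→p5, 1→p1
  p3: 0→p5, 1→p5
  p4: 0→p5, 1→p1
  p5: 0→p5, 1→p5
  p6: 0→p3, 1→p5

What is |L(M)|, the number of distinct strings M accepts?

5

The useful subgraph on states {p0, p1, p2, p3, p6} is acyclic, so L(M) is finite; the longest accepting path visits 5 useful states, giving maximum string length 4.
Counting accepting paths from p0 by length: 1 of length 0, 1 of length 2, 2 of length 3, 1 of length 4. Total 5.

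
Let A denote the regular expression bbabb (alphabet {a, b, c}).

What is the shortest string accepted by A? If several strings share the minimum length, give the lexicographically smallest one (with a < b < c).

bbabb

By inspection of the expression, no string of length less than 5 matches, and bbabb is the lexicographically first match of length 5.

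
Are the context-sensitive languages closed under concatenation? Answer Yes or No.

Yes

With disjoint nonterminals (and terminals first replaced by fresh nonterminal copies so contexts cannot straddle the boundary), S → S₁S₂ added to two noncontracting grammars is noncontracting and generates L₁L₂; equivalently an LBA guesses the split point and checks each part in place.
So the context-sensitive languages are closed under concatenation.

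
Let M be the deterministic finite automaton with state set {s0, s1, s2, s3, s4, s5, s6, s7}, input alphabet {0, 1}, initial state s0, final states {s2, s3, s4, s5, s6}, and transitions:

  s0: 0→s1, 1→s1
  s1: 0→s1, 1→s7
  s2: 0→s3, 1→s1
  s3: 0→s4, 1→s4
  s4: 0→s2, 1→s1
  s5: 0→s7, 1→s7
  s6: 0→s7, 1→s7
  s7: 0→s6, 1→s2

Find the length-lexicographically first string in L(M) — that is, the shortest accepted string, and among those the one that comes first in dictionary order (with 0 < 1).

010

A breadth-first search from s0 reaches an accepting state first via the path s0 → s1 → s7 → s6 on input 010.
No string of length < 3 is accepted (BFS exhausts all shorter strings without reaching an accepting state), and 010 is the lexicographically least accepting string of length 3.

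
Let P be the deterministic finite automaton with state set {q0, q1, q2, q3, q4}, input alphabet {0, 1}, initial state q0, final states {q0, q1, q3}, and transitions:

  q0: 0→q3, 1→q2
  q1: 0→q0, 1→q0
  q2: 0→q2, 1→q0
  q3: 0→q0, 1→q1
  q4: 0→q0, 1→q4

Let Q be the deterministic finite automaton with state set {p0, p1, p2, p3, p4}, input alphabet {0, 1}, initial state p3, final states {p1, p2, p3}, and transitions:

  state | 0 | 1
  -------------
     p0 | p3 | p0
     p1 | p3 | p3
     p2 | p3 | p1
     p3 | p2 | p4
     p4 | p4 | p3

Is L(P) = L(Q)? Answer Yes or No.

Exploring the product automaton P × Q from the start pair (q0, p3), following both machines on each input symbol, reaches 4 state pairs: (q0, p3), (q3, p2), (q2, p4), (q1, p1).
P accepts in {q0, q1, q3} and Q accepts in {p1, p2, p3}. In every reachable pair the two components are either both accepting — (q0, p3), (q3, p2), (q1, p1) — or both non-accepting, so no string is accepted by exactly one of the machines: L(P) \ L(Q) and L(Q) \ L(P) are both empty.
Hence every string is accepted by P iff it is accepted by Q, and the two languages coincide.

Yes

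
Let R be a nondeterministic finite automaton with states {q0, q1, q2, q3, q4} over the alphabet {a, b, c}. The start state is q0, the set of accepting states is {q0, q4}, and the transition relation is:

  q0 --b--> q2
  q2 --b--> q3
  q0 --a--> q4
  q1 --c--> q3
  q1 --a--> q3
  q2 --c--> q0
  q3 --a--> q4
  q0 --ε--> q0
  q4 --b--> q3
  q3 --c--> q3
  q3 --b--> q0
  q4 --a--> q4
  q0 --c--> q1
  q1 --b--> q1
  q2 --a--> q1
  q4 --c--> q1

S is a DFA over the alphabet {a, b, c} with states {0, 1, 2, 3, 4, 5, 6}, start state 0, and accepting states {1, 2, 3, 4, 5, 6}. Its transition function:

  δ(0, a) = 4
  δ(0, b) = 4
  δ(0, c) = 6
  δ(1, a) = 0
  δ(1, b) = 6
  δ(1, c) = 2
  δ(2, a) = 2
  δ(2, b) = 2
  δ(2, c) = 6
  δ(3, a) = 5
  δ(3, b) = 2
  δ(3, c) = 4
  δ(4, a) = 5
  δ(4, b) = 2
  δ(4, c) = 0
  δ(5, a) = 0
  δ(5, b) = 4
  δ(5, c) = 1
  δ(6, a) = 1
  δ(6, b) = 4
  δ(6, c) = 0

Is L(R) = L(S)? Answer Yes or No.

The empty string ε is accepted by R but rejected by S.
So L(R) ≠ L(S).

No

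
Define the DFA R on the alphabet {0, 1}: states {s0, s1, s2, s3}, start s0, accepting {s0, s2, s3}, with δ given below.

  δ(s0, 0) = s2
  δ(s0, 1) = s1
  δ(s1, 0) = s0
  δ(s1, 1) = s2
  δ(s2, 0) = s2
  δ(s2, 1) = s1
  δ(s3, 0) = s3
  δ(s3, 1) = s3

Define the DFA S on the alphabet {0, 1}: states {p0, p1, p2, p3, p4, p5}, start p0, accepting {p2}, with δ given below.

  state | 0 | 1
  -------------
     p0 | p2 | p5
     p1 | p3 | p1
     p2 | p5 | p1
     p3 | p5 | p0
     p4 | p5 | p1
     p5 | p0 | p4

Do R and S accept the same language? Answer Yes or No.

No

The empty string ε is accepted by R but rejected by S.
So L(R) ≠ L(S).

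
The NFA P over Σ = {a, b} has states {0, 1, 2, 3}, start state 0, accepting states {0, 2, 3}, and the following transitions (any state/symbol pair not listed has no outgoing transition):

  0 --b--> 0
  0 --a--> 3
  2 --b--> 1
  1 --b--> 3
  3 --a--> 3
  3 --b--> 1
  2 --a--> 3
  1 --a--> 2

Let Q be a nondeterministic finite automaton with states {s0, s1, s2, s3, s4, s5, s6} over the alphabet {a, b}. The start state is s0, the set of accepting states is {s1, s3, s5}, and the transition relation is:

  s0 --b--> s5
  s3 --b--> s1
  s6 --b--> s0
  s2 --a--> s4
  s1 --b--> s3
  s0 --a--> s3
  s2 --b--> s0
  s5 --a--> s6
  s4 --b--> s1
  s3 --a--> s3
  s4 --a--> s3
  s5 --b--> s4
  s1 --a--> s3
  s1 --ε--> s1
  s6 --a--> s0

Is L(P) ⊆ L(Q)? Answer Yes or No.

The empty string ε is in L(P) but not in L(Q).
So L(P) ⊄ L(Q).

No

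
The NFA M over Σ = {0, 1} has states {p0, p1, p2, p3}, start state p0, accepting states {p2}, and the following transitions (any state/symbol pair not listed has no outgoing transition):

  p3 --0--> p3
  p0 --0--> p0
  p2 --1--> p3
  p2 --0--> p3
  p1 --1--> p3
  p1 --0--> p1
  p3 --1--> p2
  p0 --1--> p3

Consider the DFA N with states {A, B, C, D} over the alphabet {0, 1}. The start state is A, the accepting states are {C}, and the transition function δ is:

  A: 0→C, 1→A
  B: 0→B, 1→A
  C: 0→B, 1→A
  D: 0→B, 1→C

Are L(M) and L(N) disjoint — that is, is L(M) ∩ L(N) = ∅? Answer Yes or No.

Yes

Exploring the product automaton M × N from the start pair (p0, A), following both machines on each input symbol, reaches 7 state pairs: (p0, A), (p0, C), (p3, A), (p0, B), (p3, C), (p2, A), (p3, B).
M accepts in {p2} and N accepts in {C}; no reachable pair has both components accepting, so no string drives both machines to acceptance simultaneously and L(M) ∩ L(N) = ∅.
So no string is accepted by both, and the intersection is empty.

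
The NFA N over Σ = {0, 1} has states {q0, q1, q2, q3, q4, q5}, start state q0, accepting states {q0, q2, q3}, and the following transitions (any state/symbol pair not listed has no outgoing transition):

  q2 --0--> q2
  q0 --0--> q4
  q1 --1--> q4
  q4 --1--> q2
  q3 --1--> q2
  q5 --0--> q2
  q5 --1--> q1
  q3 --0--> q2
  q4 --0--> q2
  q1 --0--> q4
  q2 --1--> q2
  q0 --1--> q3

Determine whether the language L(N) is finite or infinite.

State q2 is reachable from the start and can reach an accepting state, and it lies on the cycle q2 → q2.
Traversing that cycle any number of times yields accepted strings of unbounded length, so the language is infinite.

infinite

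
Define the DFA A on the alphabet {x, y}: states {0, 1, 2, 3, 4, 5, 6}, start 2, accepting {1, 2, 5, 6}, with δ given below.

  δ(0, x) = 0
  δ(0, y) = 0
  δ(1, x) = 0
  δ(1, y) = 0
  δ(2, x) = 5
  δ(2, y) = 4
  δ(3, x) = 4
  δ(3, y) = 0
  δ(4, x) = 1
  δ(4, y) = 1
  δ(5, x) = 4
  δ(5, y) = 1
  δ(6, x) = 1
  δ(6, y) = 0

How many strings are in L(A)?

The useful subgraph on states {1, 2, 4, 5} is acyclic, so L(A) is finite; the longest accepting path visits 4 useful states, giving maximum string length 3.
Counting accepting paths from 2 by length: 1 of length 0, 1 of length 1, 3 of length 2, 2 of length 3. Total 7.

7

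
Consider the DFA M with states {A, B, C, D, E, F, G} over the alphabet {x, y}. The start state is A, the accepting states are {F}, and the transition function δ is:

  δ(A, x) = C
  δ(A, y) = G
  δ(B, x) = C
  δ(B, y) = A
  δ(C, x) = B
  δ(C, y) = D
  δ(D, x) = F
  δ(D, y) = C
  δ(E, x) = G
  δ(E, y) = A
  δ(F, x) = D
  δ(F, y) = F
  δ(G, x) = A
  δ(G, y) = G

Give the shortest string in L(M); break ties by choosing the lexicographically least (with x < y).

A breadth-first search from A reaches an accepting state first via the path A → C → D → F on input xyx.
No string of length < 3 is accepted (BFS exhausts all shorter strings without reaching an accepting state), and xyx is the lexicographically least accepting string of length 3.

xyx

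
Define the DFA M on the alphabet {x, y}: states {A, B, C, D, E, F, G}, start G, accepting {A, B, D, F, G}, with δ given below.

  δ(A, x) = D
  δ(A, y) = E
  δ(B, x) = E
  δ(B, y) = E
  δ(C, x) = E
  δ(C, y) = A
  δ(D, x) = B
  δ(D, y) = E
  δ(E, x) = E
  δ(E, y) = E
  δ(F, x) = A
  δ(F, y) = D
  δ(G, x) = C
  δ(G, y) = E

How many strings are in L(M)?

The useful subgraph on states {A, B, C, D, G} is acyclic, so L(M) is finite; the longest accepting path visits 5 useful states, giving maximum string length 4.
Counting accepting paths from G by length: 1 of length 0, 1 of length 2, 1 of length 3, 1 of length 4. Total 4.

4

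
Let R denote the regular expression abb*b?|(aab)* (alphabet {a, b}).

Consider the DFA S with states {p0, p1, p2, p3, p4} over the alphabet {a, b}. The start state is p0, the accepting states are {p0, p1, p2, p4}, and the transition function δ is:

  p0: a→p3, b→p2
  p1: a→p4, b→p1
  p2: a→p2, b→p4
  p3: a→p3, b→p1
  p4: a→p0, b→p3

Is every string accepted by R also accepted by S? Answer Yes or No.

Yes

Converting the expression R to a DFA (subset construction, then merging equivalent states) gives the minimal DFA with states {r0, r1, r2, r3, r4, r5, r6}, start state r0, accepting states {r0, r4, r5} and transitions r0: a→r1, b→r2; r1: a→r3, b→r4; r2: a→r2, b→r2; r3: a→r2, b→r5; r4: a→r2, b→r4; r5: a→r6, b→r2; r6: a→r3, b→r2.
Exploring the product automaton R × S from the start pair (r0, p0), following both machines on each input symbol, reaches 17 state pairs: (r0, p0), (r1, p3), (r2, p2), (r3, p3), (r4, p1), (r2, p4), (r2, p3), (r5, p1), (r2, p0), (r2, p1), (r6, p4), (r3, p0), (r5, p2), (r6, p2), (r3, p2), (r5, p4), (r6, p0).
R accepts in {r0, r4, r5} and S accepts in {p0, p1, p2, p4}. The reachable pairs whose R-component is accepting are (r0, p0), (r4, p1), (r5, p1), (r5, p2), (r5, p4); in each of them the S-component is accepting too, so the product for L(R) \ L(S) (R-component accepting, S-component rejecting) has no reachable accepting pair and the difference is empty.
Hence every string in L(R) is also in L(S).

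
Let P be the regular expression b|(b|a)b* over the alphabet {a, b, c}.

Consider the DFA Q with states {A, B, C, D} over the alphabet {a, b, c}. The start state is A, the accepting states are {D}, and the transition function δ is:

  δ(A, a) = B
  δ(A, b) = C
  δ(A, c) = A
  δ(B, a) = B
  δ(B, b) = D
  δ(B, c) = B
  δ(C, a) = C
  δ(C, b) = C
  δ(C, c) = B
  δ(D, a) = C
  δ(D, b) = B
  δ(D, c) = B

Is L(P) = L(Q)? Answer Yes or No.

No

The string a is accepted by P but rejected by Q.
So L(P) ≠ L(Q).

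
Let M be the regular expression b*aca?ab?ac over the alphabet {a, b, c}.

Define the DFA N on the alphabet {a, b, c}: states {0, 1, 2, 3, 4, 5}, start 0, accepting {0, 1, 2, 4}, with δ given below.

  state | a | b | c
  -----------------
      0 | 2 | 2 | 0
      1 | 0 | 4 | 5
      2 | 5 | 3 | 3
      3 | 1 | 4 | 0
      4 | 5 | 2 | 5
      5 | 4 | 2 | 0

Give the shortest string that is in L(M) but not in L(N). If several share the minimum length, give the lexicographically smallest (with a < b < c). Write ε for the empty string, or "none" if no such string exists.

The string acaaac is accepted by M but not by N.
No shorter string lies in the difference, and acaaac is the lexicographically first length-6 string in L(M) \ L(N).

acaaac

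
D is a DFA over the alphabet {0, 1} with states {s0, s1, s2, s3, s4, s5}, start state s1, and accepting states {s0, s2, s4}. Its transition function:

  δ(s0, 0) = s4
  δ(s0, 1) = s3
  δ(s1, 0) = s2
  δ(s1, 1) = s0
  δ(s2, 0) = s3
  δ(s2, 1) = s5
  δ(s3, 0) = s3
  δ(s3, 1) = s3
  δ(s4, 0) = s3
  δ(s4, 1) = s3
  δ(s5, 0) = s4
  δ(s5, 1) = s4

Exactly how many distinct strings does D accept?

The useful subgraph on states {s0, s1, s2, s4, s5} is acyclic, so L(D) is finite; the longest accepting path visits 4 useful states, giving maximum string length 3.
Counting accepting paths from s1 by length: 2 of length 1, 1 of length 2, 2 of length 3. Total 5.

5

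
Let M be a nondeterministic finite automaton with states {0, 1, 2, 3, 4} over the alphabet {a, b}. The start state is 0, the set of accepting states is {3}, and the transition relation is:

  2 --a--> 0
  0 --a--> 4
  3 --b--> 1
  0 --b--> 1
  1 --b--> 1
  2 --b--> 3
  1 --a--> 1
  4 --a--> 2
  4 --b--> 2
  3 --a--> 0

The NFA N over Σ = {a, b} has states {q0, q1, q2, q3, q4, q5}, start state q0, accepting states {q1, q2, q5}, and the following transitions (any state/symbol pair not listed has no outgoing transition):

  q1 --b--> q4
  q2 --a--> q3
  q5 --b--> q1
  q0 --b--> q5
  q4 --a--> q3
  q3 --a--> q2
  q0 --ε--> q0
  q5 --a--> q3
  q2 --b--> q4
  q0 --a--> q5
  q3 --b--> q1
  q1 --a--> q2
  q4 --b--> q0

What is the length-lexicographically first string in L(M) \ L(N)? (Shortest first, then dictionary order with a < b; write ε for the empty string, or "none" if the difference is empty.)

abb

The string abb is accepted by M but not by N.
No shorter string lies in the difference, and abb is the lexicographically first length-3 string in L(M) \ L(N).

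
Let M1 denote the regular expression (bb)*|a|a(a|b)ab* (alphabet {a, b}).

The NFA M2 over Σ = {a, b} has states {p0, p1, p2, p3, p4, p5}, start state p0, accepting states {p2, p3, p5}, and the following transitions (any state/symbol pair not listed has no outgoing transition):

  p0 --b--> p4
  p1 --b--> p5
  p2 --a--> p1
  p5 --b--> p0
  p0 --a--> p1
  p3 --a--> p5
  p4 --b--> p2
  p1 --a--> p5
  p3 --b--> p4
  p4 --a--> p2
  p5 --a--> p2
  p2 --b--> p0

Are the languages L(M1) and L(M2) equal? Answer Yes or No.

The empty string ε is accepted by M1 but rejected by M2.
So L(M1) ≠ L(M2).

No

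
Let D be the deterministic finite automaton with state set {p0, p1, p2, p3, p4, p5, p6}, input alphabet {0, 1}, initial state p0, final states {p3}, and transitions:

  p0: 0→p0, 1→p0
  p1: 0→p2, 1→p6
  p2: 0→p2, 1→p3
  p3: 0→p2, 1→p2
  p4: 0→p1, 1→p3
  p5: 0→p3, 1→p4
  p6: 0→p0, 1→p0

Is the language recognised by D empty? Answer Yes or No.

Yes

The states reachable from the start state are {p0}.
None of the accepting states {p3} is reachable, so no string is accepted and L(D) = ∅.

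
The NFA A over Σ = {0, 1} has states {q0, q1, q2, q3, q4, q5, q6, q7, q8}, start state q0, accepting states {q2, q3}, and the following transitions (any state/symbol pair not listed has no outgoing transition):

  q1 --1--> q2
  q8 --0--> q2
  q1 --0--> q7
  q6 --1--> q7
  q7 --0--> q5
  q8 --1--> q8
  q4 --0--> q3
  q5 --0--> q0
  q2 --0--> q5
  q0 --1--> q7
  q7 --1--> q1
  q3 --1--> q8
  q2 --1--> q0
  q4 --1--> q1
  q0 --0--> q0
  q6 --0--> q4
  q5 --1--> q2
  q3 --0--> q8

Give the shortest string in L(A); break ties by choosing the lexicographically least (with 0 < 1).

101

A breadth-first search from q0 reaches an accepting state first via the path q0 → q7 → q5 → q2 on input 101.
No string of length < 3 is accepted (BFS exhausts all shorter strings without reaching an accepting state), and 101 is the lexicographically least accepting string of length 3.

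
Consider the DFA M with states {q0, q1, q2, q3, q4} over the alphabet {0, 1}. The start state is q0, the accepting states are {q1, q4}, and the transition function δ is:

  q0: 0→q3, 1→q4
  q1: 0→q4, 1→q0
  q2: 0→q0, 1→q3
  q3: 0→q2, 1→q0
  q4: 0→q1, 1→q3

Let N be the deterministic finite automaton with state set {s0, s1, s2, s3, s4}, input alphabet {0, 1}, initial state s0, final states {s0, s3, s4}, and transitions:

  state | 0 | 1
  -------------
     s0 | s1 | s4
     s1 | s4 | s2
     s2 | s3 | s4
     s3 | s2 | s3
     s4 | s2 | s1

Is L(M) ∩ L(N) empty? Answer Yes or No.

The string 1 is accepted by both M and N.
Hence L(M) ∩ L(N) ≠ ∅.

No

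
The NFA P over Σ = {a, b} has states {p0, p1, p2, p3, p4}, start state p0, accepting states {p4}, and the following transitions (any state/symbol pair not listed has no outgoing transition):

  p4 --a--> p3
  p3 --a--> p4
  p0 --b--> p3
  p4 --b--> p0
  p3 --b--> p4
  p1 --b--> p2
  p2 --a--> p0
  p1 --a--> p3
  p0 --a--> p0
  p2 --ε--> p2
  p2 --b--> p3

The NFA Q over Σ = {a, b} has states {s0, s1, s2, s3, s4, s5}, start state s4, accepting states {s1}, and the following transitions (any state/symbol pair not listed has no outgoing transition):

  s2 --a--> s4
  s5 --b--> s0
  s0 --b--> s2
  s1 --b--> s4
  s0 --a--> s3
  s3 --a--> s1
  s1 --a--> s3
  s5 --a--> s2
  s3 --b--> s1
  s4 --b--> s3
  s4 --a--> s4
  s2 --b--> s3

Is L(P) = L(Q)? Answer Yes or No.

Exploring the product automaton P × Q from the start pair (p0, s4), following both machines on each input symbol, reaches 3 state pairs: (p0, s4), (p3, s3), (p4, s1).
P accepts in {p4} and Q accepts in {s1}. In every reachable pair the two components are either both accepting — (p4, s1) — or both non-accepting, so no string is accepted by exactly one of the machines: L(P) \ L(Q) and L(Q) \ L(P) are both empty.
Hence every string is accepted by P iff it is accepted by Q, and the two languages coincide.

Yes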